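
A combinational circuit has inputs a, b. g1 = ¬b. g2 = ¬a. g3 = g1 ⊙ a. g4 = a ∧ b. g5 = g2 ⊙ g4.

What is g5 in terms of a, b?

g2 = ¬a
g4 = a ∧ b
g5 = g2 ⊙ g4 = ¬a ⊙ (a ∧ b)

¬a ⊙ (a ∧ b)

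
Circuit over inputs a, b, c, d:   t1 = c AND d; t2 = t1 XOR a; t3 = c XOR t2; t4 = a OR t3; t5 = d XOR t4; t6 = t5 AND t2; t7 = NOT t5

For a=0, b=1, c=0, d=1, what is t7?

t1 = 0 AND 1 = 0
t2 = 0 XOR 0 = 0
t3 = 0 XOR 0 = 0
t4 = 0 OR 0 = 0
t5 = 1 XOR 0 = 1
t7 = NOT 1 = 0

0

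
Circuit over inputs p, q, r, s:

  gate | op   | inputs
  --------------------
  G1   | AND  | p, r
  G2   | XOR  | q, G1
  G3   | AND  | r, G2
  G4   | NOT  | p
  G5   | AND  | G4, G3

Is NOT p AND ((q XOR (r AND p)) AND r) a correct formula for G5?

G1 = p AND r
G2 = q XOR G1 = q XOR (p AND r)
G3 = r AND G2 = r AND (q XOR (p AND r))
G4 = NOT p
G5 = G4 AND G3 = NOT p AND (r AND (q XOR (p AND r)))
At p=0, q=0, r=0, s=0: circuit gives 0, formula gives 0.
At p=0, q=1, r=1, s=0: circuit gives 1, formula gives 1.
Agrees on all 16 inputs.

Yes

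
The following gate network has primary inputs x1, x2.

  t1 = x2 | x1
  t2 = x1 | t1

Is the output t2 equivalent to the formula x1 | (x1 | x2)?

Yes

t1 = x2 | x1
t2 = x1 | t1 = x1 | (x2 | x1)
At x1=0, x2=0: circuit gives 0, formula gives 0.
At x1=0, x2=1: circuit gives 1, formula gives 1.
Agrees on all 4 inputs.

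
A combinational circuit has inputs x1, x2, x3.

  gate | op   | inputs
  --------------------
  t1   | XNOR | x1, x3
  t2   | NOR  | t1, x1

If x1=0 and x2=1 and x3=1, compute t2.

t1 = 0 XNOR 1 = 0
t2 = 0 NOR 0 = 1

1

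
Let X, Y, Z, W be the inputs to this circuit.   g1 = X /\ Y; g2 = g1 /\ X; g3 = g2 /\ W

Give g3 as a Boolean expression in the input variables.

((X /\ Y) /\ X) /\ W

g1 = X /\ Y
g2 = g1 /\ X = (X /\ Y) /\ X
g3 = g2 /\ W = ((X /\ Y) /\ X) /\ W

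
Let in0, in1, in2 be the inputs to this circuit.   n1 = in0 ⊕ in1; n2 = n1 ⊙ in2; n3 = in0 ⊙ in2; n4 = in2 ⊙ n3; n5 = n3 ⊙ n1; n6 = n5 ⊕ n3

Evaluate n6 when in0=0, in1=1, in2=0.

n1 = 0 ⊕ 1 = 1
n3 = 0 ⊙ 0 = 1
n5 = 1 ⊙ 1 = 1
n6 = 1 ⊕ 1 = 0

0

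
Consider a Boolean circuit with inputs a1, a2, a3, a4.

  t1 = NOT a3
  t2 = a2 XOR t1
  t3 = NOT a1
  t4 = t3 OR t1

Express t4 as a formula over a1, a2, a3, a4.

t1 = NOT a3
t3 = NOT a1
t4 = t3 OR t1 = NOT a1 OR NOT a3

NOT a1 OR NOT a3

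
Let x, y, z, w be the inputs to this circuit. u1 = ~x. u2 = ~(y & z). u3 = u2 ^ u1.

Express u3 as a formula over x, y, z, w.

(~(y & z)) ^ ~x

u1 = ~x
u2 = ~(y & z)
u3 = u2 ^ u1 = (~(y & z)) ^ ~x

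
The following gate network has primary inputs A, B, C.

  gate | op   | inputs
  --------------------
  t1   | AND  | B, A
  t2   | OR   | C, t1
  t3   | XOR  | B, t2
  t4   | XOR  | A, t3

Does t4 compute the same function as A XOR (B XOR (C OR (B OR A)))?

t1 = B AND A
t2 = C OR t1 = C OR (B AND A)
t3 = B XOR t2 = B XOR (C OR (B AND A))
t4 = A XOR t3 = A XOR (B XOR (C OR (B AND A)))
At A=0, B=1, C=0: circuit gives 1, formula gives 0.

No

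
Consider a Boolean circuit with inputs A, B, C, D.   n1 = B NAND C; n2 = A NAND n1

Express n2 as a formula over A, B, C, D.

n1 = B NAND C
n2 = A NAND n1 = A NAND (B NAND C)

A NAND (B NAND C)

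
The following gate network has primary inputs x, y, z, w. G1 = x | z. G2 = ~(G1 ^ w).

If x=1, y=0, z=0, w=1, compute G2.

1

G1 = 1 | 0 = 1
G2 = ~(1 ^ 1) = 1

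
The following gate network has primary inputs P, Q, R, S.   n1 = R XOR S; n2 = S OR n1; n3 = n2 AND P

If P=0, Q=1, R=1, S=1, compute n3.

0

n1 = 1 XOR 1 = 0
n2 = 1 OR 0 = 1
n3 = 1 AND 0 = 0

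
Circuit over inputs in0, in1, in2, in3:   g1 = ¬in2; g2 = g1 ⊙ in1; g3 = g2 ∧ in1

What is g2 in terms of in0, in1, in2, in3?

g1 = ¬in2
g2 = g1 ⊙ in1 = ¬in2 ⊙ in1

¬in2 ⊙ in1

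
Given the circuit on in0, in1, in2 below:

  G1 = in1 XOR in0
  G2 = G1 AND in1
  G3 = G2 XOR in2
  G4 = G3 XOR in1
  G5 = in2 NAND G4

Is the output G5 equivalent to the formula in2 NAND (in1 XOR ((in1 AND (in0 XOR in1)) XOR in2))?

Yes

G1 = in1 XOR in0
G2 = G1 AND in1 = (in1 XOR in0) AND in1
G3 = G2 XOR in2 = ((in1 XOR in0) AND in1) XOR in2
G4 = G3 XOR in1 = (((in1 XOR in0) AND in1) XOR in2) XOR in1
G5 = in2 NAND G4 = in2 NAND ((((in1 XOR in0) AND in1) XOR in2) XOR in1)
At in0=0, in1=0, in2=1: circuit gives 0, formula gives 0.
At in0=0, in1=0, in2=0: circuit gives 1, formula gives 1.
Agrees on all 8 inputs.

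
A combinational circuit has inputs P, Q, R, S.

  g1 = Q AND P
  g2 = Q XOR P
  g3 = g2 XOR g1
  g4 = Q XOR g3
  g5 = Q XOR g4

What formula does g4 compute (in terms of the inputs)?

Q XOR ((Q XOR P) XOR (Q AND P))

g1 = Q AND P
g2 = Q XOR P
g3 = g2 XOR g1 = (Q XOR P) XOR (Q AND P)
g4 = Q XOR g3 = Q XOR ((Q XOR P) XOR (Q AND P))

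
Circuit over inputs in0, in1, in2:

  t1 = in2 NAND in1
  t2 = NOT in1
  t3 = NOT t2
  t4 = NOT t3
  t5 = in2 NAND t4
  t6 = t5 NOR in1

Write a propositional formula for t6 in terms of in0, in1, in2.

(in2 NAND NOT NOT NOT in1) NOR in1

t2 = NOT in1
t3 = NOT t2 = NOT NOT in1
t4 = NOT t3 = NOT NOT NOT in1
t5 = in2 NAND t4 = in2 NAND NOT NOT NOT in1
t6 = t5 NOR in1 = (in2 NAND NOT NOT NOT in1) NOR in1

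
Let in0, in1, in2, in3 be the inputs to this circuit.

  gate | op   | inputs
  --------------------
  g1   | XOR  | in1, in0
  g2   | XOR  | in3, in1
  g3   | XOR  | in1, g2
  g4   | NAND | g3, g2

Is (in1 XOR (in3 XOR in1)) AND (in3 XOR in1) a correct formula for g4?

g2 = in3 XOR in1
g3 = in1 XOR g2 = in1 XOR (in3 XOR in1)
g4 = g3 NAND g2 = (in1 XOR (in3 XOR in1)) NAND (in3 XOR in1)
At in0=0, in1=0, in2=0, in3=0: circuit gives 1, formula gives 0.

No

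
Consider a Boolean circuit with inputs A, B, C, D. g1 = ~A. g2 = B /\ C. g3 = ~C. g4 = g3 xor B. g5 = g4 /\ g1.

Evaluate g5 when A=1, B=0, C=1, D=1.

0

g1 = ~1 = 0
g3 = ~1 = 0
g4 = 0 xor 0 = 0
g5 = 0 /\ 0 = 0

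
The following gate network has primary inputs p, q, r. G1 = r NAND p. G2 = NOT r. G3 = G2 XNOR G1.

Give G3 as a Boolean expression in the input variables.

G1 = r NAND p
G2 = NOT r
G3 = G2 XNOR G1 = NOT r XNOR (r NAND p)

NOT r XNOR (r NAND p)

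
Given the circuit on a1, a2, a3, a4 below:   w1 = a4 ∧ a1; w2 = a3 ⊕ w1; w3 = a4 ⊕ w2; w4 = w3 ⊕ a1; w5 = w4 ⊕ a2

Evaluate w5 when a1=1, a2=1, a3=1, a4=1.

1

w1 = 1 ∧ 1 = 1
w2 = 1 ⊕ 1 = 0
w3 = 1 ⊕ 0 = 1
w4 = 1 ⊕ 1 = 0
w5 = 0 ⊕ 1 = 1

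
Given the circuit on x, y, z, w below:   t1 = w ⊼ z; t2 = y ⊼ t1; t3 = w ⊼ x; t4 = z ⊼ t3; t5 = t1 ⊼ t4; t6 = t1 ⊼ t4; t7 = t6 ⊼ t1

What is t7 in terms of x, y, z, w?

((w ⊼ z) ⊼ (z ⊼ (w ⊼ x))) ⊼ (w ⊼ z)

t1 = w ⊼ z
t3 = w ⊼ x
t4 = z ⊼ t3 = z ⊼ (w ⊼ x)
t6 = t1 ⊼ t4 = (w ⊼ z) ⊼ (z ⊼ (w ⊼ x))
t7 = t6 ⊼ t1 = ((w ⊼ z) ⊼ (z ⊼ (w ⊼ x))) ⊼ (w ⊼ z)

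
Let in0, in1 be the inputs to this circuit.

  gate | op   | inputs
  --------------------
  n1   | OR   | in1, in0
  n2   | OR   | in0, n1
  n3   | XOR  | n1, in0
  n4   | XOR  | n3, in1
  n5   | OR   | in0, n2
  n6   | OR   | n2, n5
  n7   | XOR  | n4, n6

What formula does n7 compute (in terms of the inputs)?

n1 = in1 OR in0
n2 = in0 OR n1 = in0 OR (in1 OR in0)
n3 = n1 XOR in0 = (in1 OR in0) XOR in0
n4 = n3 XOR in1 = ((in1 OR in0) XOR in0) XOR in1
n5 = in0 OR n2 = in0 OR (in0 OR (in1 OR in0))
n6 = n2 OR n5 = (in0 OR (in1 OR in0)) OR (in0 OR (in0 OR (in1 OR in0)))
n7 = n4 XOR n6 = (((in1 OR in0) XOR in0) XOR in1) XOR ((in0 OR (in1 OR in0)) OR (in0 OR (in0 OR (in1 OR in0))))

(((in1 OR in0) XOR in0) XOR in1) XOR ((in0 OR (in1 OR in0)) OR (in0 OR (in0 OR (in1 OR in0))))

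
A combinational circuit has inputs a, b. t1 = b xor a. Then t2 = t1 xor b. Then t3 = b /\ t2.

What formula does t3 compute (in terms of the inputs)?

t1 = b xor a
t2 = t1 xor b = (b xor a) xor b
t3 = b /\ t2 = b /\ ((b xor a) xor b)

b /\ ((b xor a) xor b)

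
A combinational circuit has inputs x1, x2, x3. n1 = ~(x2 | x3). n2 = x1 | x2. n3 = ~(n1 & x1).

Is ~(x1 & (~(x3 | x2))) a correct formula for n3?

n1 = ~(x2 | x3)
n3 = ~(n1 & x1) = ~((~(x2 | x3)) & x1)
At x1=1, x2=0, x3=0: circuit gives 0, formula gives 0.
At x1=0, x2=0, x3=0: circuit gives 1, formula gives 1.
Agrees on all 8 inputs.

Yes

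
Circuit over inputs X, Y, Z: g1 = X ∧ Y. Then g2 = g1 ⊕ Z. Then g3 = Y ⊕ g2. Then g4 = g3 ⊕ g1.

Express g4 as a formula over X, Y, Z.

g1 = X ∧ Y
g2 = g1 ⊕ Z = (X ∧ Y) ⊕ Z
g3 = Y ⊕ g2 = Y ⊕ ((X ∧ Y) ⊕ Z)
g4 = g3 ⊕ g1 = (Y ⊕ ((X ∧ Y) ⊕ Z)) ⊕ (X ∧ Y)

(Y ⊕ ((X ∧ Y) ⊕ Z)) ⊕ (X ∧ Y)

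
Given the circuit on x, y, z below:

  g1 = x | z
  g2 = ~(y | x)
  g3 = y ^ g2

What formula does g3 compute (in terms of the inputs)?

g2 = ~(y | x)
g3 = y ^ g2 = y ^ (~(y | x))

y ^ (~(y | x))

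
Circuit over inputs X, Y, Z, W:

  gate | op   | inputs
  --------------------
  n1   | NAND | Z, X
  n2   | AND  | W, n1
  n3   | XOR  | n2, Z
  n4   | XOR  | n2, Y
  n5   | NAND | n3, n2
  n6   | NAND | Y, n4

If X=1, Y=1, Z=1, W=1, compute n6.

n1 = 1 NAND 1 = 0
n2 = 1 AND 0 = 0
n4 = 0 XOR 1 = 1
n6 = 1 NAND 1 = 0

0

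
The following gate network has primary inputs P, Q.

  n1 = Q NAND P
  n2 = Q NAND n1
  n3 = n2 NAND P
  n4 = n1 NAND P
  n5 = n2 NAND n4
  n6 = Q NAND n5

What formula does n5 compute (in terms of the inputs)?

(Q NAND (Q NAND P)) NAND ((Q NAND P) NAND P)

n1 = Q NAND P
n2 = Q NAND n1 = Q NAND (Q NAND P)
n4 = n1 NAND P = (Q NAND P) NAND P
n5 = n2 NAND n4 = (Q NAND (Q NAND P)) NAND ((Q NAND P) NAND P)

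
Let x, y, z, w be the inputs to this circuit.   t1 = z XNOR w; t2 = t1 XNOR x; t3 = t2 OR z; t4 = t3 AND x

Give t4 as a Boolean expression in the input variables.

(((z XNOR w) XNOR x) OR z) AND x

t1 = z XNOR w
t2 = t1 XNOR x = (z XNOR w) XNOR x
t3 = t2 OR z = ((z XNOR w) XNOR x) OR z
t4 = t3 AND x = (((z XNOR w) XNOR x) OR z) AND x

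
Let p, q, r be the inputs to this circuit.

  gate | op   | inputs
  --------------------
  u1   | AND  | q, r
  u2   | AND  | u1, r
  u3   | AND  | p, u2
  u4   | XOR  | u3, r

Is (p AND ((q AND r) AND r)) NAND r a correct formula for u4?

u1 = q AND r
u2 = u1 AND r = (q AND r) AND r
u3 = p AND u2 = p AND ((q AND r) AND r)
u4 = u3 XOR r = (p AND ((q AND r) AND r)) XOR r
At p=0, q=0, r=0: circuit gives 0, formula gives 1.

No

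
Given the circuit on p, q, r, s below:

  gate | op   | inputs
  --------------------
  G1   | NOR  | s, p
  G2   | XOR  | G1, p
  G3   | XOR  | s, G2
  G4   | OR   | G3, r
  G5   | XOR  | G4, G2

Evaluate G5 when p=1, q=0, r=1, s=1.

G1 = 1 NOR 1 = 0
G2 = 0 XOR 1 = 1
G3 = 1 XOR 1 = 0
G4 = 0 OR 1 = 1
G5 = 1 XOR 1 = 0

0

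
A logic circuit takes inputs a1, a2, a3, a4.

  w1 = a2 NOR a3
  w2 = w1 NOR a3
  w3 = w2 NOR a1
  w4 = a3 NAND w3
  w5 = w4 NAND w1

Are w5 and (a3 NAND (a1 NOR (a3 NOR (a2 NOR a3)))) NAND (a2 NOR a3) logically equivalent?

w1 = a2 NOR a3
w2 = w1 NOR a3 = (a2 NOR a3) NOR a3
w3 = w2 NOR a1 = ((a2 NOR a3) NOR a3) NOR a1
w4 = a3 NAND w3 = a3 NAND (((a2 NOR a3) NOR a3) NOR a1)
w5 = w4 NAND w1 = (a3 NAND (((a2 NOR a3) NOR a3) NOR a1)) NAND (a2 NOR a3)
At a1=0, a2=0, a3=0, a4=0: circuit gives 0, formula gives 0.
At a1=0, a2=0, a3=1, a4=0: circuit gives 1, formula gives 1.
Agrees on all 16 inputs.

Yes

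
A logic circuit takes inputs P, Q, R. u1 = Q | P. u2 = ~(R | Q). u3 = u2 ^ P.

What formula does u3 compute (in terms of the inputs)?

(~(R | Q)) ^ P

u2 = ~(R | Q)
u3 = u2 ^ P = (~(R | Q)) ^ P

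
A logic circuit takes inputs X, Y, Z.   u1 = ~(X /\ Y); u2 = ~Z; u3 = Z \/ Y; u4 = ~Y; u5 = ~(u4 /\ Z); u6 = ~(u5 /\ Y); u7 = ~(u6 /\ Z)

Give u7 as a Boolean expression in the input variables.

~((~((~(~Y /\ Z)) /\ Y)) /\ Z)

u4 = ~Y
u5 = ~(u4 /\ Z) = ~(~Y /\ Z)
u6 = ~(u5 /\ Y) = ~((~(~Y /\ Z)) /\ Y)
u7 = ~(u6 /\ Z) = ~((~((~(~Y /\ Z)) /\ Y)) /\ Z)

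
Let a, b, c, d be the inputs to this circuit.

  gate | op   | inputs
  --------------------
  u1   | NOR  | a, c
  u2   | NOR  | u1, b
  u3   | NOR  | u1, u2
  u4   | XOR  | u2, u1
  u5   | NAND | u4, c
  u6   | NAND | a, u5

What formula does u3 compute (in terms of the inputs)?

(a NOR c) NOR ((a NOR c) NOR b)

u1 = a NOR c
u2 = u1 NOR b = (a NOR c) NOR b
u3 = u1 NOR u2 = (a NOR c) NOR ((a NOR c) NOR b)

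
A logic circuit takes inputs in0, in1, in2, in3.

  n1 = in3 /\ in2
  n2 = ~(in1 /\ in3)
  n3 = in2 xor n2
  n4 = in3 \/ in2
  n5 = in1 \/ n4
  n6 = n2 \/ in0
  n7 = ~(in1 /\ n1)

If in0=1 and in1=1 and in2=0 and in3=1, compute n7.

1

n1 = 1 /\ 0 = 0
n7 = ~(1 /\ 0) = 1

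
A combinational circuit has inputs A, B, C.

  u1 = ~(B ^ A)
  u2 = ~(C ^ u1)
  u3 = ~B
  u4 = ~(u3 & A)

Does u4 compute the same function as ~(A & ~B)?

Yes

u3 = ~B
u4 = ~(u3 & A) = ~(~B & A)
At A=1, B=0, C=0: circuit gives 0, formula gives 0.
At A=0, B=0, C=0: circuit gives 1, formula gives 1.
Agrees on all 8 inputs.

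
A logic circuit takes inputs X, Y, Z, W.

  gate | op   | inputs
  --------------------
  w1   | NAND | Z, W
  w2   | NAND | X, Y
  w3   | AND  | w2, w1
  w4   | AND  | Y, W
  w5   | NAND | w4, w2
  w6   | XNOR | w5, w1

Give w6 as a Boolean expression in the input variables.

w1 = Z NAND W
w2 = X NAND Y
w4 = Y AND W
w5 = w4 NAND w2 = (Y AND W) NAND (X NAND Y)
w6 = w5 XNOR w1 = ((Y AND W) NAND (X NAND Y)) XNOR (Z NAND W)

((Y AND W) NAND (X NAND Y)) XNOR (Z NAND W)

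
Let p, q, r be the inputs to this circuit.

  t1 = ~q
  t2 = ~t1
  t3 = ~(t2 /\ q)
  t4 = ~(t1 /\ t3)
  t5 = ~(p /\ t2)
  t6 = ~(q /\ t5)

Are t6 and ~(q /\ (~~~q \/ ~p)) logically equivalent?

Yes

t1 = ~q
t2 = ~t1 = ~~q
t5 = ~(p /\ t2) = ~(p /\ ~~q)
t6 = ~(q /\ t5) = ~(q /\ (~(p /\ ~~q)))
At p=0, q=1, r=0: circuit gives 0, formula gives 0.
At p=0, q=0, r=0: circuit gives 1, formula gives 1.
Agrees on all 8 inputs.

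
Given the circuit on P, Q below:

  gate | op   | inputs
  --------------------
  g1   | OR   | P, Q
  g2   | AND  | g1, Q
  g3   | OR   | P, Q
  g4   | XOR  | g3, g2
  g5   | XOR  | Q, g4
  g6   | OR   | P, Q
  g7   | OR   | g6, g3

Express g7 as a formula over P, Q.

g3 = P OR Q
g6 = P OR Q
g7 = g6 OR g3 = (P OR Q) OR (P OR Q)

(P OR Q) OR (P OR Q)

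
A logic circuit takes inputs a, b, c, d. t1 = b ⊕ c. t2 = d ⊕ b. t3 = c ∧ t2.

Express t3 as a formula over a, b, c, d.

c ∧ (d ⊕ b)

t2 = d ⊕ b
t3 = c ∧ t2 = c ∧ (d ⊕ b)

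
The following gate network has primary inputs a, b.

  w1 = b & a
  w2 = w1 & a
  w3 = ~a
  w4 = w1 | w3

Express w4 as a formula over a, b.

(b & a) | ~a

w1 = b & a
w3 = ~a
w4 = w1 | w3 = (b & a) | ~a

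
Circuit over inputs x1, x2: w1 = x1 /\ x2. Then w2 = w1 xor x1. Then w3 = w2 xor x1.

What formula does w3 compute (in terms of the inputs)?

((x1 /\ x2) xor x1) xor x1

w1 = x1 /\ x2
w2 = w1 xor x1 = (x1 /\ x2) xor x1
w3 = w2 xor x1 = ((x1 /\ x2) xor x1) xor x1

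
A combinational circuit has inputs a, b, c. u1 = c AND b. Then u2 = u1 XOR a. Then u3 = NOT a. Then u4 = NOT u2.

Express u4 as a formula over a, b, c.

u1 = c AND b
u2 = u1 XOR a = (c AND b) XOR a
u4 = NOT u2 = NOT ((c AND b) XOR a)

NOT ((c AND b) XOR a)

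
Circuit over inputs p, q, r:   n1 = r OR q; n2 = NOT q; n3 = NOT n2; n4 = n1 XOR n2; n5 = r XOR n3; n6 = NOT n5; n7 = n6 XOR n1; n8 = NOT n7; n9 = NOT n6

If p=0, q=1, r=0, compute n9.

n2 = NOT 1 = 0
n3 = NOT 0 = 1
n5 = 0 XOR 1 = 1
n6 = NOT 1 = 0
n9 = NOT 0 = 1

1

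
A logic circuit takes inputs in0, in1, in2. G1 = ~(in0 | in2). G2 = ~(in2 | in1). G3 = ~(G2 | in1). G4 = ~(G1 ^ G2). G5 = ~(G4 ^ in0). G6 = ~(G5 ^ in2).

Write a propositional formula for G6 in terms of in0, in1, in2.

G1 = ~(in0 | in2)
G2 = ~(in2 | in1)
G4 = ~(G1 ^ G2) = ~((~(in0 | in2)) ^ (~(in2 | in1)))
G5 = ~(G4 ^ in0) = ~((~((~(in0 | in2)) ^ (~(in2 | in1)))) ^ in0)
G6 = ~(G5 ^ in2) = ~((~((~((~(in0 | in2)) ^ (~(in2 | in1)))) ^ in0)) ^ in2)

~((~((~((~(in0 | in2)) ^ (~(in2 | in1)))) ^ in0)) ^ in2)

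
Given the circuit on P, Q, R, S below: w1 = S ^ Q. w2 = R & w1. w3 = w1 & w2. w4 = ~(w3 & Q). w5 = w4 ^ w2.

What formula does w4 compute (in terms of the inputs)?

~(((S ^ Q) & (R & (S ^ Q))) & Q)

w1 = S ^ Q
w2 = R & w1 = R & (S ^ Q)
w3 = w1 & w2 = (S ^ Q) & (R & (S ^ Q))
w4 = ~(w3 & Q) = ~(((S ^ Q) & (R & (S ^ Q))) & Q)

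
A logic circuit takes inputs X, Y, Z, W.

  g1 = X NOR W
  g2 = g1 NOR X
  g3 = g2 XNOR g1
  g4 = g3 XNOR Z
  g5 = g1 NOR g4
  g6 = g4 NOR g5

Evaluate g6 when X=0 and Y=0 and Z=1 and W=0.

g1 = 0 NOR 0 = 1
g2 = 1 NOR 0 = 0
g3 = 0 XNOR 1 = 0
g4 = 0 XNOR 1 = 0
g5 = 1 NOR 0 = 0
g6 = 0 NOR 0 = 1

1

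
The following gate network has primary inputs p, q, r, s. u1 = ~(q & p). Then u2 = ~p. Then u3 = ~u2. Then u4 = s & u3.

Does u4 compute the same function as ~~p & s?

u2 = ~p
u3 = ~u2 = ~~p
u4 = s & u3 = s & ~~p
At p=0, q=0, r=0, s=0: circuit gives 0, formula gives 0.
At p=1, q=0, r=0, s=1: circuit gives 1, formula gives 1.
Agrees on all 16 inputs.

Yes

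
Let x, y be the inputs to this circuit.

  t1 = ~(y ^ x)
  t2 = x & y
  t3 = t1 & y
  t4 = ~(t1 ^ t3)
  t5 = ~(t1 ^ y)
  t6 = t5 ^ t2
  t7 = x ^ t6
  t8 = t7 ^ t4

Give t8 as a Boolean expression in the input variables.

(x ^ ((~((~(y ^ x)) ^ y)) ^ (x & y))) ^ (~((~(y ^ x)) ^ ((~(y ^ x)) & y)))

t1 = ~(y ^ x)
t2 = x & y
t3 = t1 & y = (~(y ^ x)) & y
t4 = ~(t1 ^ t3) = ~((~(y ^ x)) ^ ((~(y ^ x)) & y))
t5 = ~(t1 ^ y) = ~((~(y ^ x)) ^ y)
t6 = t5 ^ t2 = (~((~(y ^ x)) ^ y)) ^ (x & y)
t7 = x ^ t6 = x ^ ((~((~(y ^ x)) ^ y)) ^ (x & y))
t8 = t7 ^ t4 = (x ^ ((~((~(y ^ x)) ^ y)) ^ (x & y))) ^ (~((~(y ^ x)) ^ ((~(y ^ x)) & y)))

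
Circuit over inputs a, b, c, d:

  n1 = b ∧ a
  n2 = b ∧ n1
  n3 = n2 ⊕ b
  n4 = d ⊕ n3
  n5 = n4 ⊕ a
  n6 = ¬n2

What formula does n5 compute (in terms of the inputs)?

(d ⊕ ((b ∧ (b ∧ a)) ⊕ b)) ⊕ a

n1 = b ∧ a
n2 = b ∧ n1 = b ∧ (b ∧ a)
n3 = n2 ⊕ b = (b ∧ (b ∧ a)) ⊕ b
n4 = d ⊕ n3 = d ⊕ ((b ∧ (b ∧ a)) ⊕ b)
n5 = n4 ⊕ a = (d ⊕ ((b ∧ (b ∧ a)) ⊕ b)) ⊕ a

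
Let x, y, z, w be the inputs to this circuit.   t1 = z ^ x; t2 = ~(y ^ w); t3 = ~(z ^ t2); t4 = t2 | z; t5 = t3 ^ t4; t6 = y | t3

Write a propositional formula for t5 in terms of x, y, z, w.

(~(z ^ (~(y ^ w)))) ^ ((~(y ^ w)) | z)

t2 = ~(y ^ w)
t3 = ~(z ^ t2) = ~(z ^ (~(y ^ w)))
t4 = t2 | z = (~(y ^ w)) | z
t5 = t3 ^ t4 = (~(z ^ (~(y ^ w)))) ^ ((~(y ^ w)) | z)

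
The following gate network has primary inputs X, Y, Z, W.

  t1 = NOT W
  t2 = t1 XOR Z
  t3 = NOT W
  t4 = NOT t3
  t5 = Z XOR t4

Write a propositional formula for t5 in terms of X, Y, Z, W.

t3 = NOT W
t4 = NOT t3 = NOT NOT W
t5 = Z XOR t4 = Z XOR NOT NOT W

Z XOR NOT NOT W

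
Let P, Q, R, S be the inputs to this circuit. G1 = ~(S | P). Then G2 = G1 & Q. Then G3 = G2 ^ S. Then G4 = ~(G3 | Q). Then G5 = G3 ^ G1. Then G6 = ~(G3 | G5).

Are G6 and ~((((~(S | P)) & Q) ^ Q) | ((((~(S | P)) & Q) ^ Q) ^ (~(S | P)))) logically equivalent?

No

G1 = ~(S | P)
G2 = G1 & Q = (~(S | P)) & Q
G3 = G2 ^ S = ((~(S | P)) & Q) ^ S
G5 = G3 ^ G1 = (((~(S | P)) & Q) ^ S) ^ (~(S | P))
G6 = ~(G3 | G5) = ~((((~(S | P)) & Q) ^ S) | ((((~(S | P)) & Q) ^ S) ^ (~(S | P))))
At P=0, Q=0, R=0, S=1: circuit gives 0, formula gives 1.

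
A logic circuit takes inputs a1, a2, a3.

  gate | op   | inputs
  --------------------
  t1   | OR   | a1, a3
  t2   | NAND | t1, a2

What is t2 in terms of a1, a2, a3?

(a1 OR a3) NAND a2

t1 = a1 OR a3
t2 = t1 NAND a2 = (a1 OR a3) NAND a2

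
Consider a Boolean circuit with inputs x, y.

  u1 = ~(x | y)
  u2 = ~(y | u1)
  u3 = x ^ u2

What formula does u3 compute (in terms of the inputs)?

x ^ (~(y | (~(x | y))))

u1 = ~(x | y)
u2 = ~(y | u1) = ~(y | (~(x | y)))
u3 = x ^ u2 = x ^ (~(y | (~(x | y))))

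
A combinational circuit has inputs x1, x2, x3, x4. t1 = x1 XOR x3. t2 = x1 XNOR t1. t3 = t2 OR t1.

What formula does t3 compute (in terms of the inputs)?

(x1 XNOR (x1 XOR x3)) OR (x1 XOR x3)

t1 = x1 XOR x3
t2 = x1 XNOR t1 = x1 XNOR (x1 XOR x3)
t3 = t2 OR t1 = (x1 XNOR (x1 XOR x3)) OR (x1 XOR x3)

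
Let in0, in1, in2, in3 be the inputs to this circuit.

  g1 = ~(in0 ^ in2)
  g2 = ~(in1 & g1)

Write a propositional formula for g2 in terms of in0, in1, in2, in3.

g1 = ~(in0 ^ in2)
g2 = ~(in1 & g1) = ~(in1 & (~(in0 ^ in2)))

~(in1 & (~(in0 ^ in2)))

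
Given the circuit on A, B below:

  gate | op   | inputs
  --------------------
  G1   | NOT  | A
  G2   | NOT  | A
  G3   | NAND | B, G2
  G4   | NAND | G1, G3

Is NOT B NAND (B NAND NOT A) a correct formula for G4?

G1 = NOT A
G2 = NOT A
G3 = B NAND G2 = B NAND NOT A
G4 = G1 NAND G3 = NOT A NAND (B NAND NOT A)
At A=1, B=0: circuit gives 1, formula gives 0.

No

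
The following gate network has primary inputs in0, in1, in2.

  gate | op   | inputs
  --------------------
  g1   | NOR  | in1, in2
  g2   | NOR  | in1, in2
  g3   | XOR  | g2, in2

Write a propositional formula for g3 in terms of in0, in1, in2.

g2 = in1 NOR in2
g3 = g2 XOR in2 = (in1 NOR in2) XOR in2

(in1 NOR in2) XOR in2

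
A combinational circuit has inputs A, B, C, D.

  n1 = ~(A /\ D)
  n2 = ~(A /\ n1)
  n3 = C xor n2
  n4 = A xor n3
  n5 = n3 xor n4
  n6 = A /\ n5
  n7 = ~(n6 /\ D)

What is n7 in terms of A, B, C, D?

~((A /\ ((C xor (~(A /\ (~(A /\ D))))) xor (A xor (C xor (~(A /\ (~(A /\ D)))))))) /\ D)

n1 = ~(A /\ D)
n2 = ~(A /\ n1) = ~(A /\ (~(A /\ D)))
n3 = C xor n2 = C xor (~(A /\ (~(A /\ D))))
n4 = A xor n3 = A xor (C xor (~(A /\ (~(A /\ D)))))
n5 = n3 xor n4 = (C xor (~(A /\ (~(A /\ D))))) xor (A xor (C xor (~(A /\ (~(A /\ D))))))
n6 = A /\ n5 = A /\ ((C xor (~(A /\ (~(A /\ D))))) xor (A xor (C xor (~(A /\ (~(A /\ D)))))))
n7 = ~(n6 /\ D) = ~((A /\ ((C xor (~(A /\ (~(A /\ D))))) xor (A xor (C xor (~(A /\ (~(A /\ D)))))))) /\ D)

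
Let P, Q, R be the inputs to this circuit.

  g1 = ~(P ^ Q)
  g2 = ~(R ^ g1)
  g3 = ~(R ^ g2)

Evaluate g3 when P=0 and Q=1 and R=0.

0

g1 = ~(0 ^ 1) = 0
g2 = ~(0 ^ 0) = 1
g3 = ~(0 ^ 1) = 0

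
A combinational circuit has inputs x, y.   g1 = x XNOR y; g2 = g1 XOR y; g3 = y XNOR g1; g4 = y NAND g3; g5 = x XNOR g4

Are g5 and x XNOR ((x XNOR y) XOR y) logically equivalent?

g1 = x XNOR y
g3 = y XNOR g1 = y XNOR (x XNOR y)
g4 = y NAND g3 = y NAND (y XNOR (x XNOR y))
g5 = x XNOR g4 = x XNOR (y NAND (y XNOR (x XNOR y)))
At x=1, y=0: circuit gives 1, formula gives 0.

No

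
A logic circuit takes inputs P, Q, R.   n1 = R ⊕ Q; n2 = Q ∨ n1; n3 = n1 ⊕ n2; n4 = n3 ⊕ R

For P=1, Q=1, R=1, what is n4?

n1 = 1 ⊕ 1 = 0
n2 = 1 ∨ 0 = 1
n3 = 0 ⊕ 1 = 1
n4 = 1 ⊕ 1 = 0

0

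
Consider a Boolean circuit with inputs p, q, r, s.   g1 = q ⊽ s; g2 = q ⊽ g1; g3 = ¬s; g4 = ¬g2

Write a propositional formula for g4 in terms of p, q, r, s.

g1 = q ⊽ s
g2 = q ⊽ g1 = q ⊽ (q ⊽ s)
g4 = ¬g2 = ¬(q ⊽ (q ⊽ s))

¬(q ⊽ (q ⊽ s))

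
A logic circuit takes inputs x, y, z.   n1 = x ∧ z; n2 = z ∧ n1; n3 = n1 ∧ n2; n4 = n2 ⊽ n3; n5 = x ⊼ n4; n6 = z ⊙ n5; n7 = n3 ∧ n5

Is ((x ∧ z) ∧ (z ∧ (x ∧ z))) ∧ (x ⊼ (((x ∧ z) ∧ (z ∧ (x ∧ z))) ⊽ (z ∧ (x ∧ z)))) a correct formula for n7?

Yes

n1 = x ∧ z
n2 = z ∧ n1 = z ∧ (x ∧ z)
n3 = n1 ∧ n2 = (x ∧ z) ∧ (z ∧ (x ∧ z))
n4 = n2 ⊽ n3 = (z ∧ (x ∧ z)) ⊽ ((x ∧ z) ∧ (z ∧ (x ∧ z)))
n5 = x ⊼ n4 = x ⊼ ((z ∧ (x ∧ z)) ⊽ ((x ∧ z) ∧ (z ∧ (x ∧ z))))
n7 = n3 ∧ n5 = ((x ∧ z) ∧ (z ∧ (x ∧ z))) ∧ (x ⊼ ((z ∧ (x ∧ z)) ⊽ ((x ∧ z) ∧ (z ∧ (x ∧ z)))))
At x=0, y=0, z=0: circuit gives 0, formula gives 0.
At x=1, y=0, z=1: circuit gives 1, formula gives 1.
Agrees on all 8 inputs.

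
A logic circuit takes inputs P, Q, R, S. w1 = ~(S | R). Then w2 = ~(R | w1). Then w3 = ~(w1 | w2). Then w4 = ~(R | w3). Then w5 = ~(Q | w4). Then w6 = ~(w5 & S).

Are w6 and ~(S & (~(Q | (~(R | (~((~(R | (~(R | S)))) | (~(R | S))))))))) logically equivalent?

Yes

w1 = ~(S | R)
w2 = ~(R | w1) = ~(R | (~(S | R)))
w3 = ~(w1 | w2) = ~((~(S | R)) | (~(R | (~(S | R)))))
w4 = ~(R | w3) = ~(R | (~((~(S | R)) | (~(R | (~(S | R)))))))
w5 = ~(Q | w4) = ~(Q | (~(R | (~((~(S | R)) | (~(R | (~(S | R)))))))))
w6 = ~(w5 & S) = ~((~(Q | (~(R | (~((~(S | R)) | (~(R | (~(S | R)))))))))) & S)
At P=0, Q=0, R=1, S=1: circuit gives 0, formula gives 0.
At P=0, Q=0, R=0, S=0: circuit gives 1, formula gives 1.
Agrees on all 16 inputs.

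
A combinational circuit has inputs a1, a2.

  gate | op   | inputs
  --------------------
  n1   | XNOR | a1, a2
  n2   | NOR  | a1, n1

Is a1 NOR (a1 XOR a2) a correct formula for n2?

No

n1 = a1 XNOR a2
n2 = a1 NOR n1 = a1 NOR (a1 XNOR a2)
At a1=0, a2=0: circuit gives 0, formula gives 1.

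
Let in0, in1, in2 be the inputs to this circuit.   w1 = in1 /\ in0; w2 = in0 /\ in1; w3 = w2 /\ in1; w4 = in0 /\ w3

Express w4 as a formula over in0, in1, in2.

w2 = in0 /\ in1
w3 = w2 /\ in1 = (in0 /\ in1) /\ in1
w4 = in0 /\ w3 = in0 /\ ((in0 /\ in1) /\ in1)

in0 /\ ((in0 /\ in1) /\ in1)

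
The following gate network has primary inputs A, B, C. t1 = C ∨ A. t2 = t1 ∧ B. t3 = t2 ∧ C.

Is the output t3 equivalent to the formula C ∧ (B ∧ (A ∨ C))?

t1 = C ∨ A
t2 = t1 ∧ B = (C ∨ A) ∧ B
t3 = t2 ∧ C = ((C ∨ A) ∧ B) ∧ C
At A=0, B=0, C=0: circuit gives 0, formula gives 0.
At A=0, B=1, C=1: circuit gives 1, formula gives 1.
Agrees on all 8 inputs.

Yes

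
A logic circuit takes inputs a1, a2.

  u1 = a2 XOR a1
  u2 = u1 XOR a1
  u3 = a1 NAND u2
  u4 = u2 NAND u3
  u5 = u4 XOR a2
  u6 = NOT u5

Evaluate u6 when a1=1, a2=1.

1

u1 = 1 XOR 1 = 0
u2 = 0 XOR 1 = 1
u3 = 1 NAND 1 = 0
u4 = 1 NAND 0 = 1
u5 = 1 XOR 1 = 0
u6 = NOT 0 = 1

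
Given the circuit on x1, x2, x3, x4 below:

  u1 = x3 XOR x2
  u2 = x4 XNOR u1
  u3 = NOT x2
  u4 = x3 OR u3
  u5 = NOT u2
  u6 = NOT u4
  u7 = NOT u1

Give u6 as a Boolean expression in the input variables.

u3 = NOT x2
u4 = x3 OR u3 = x3 OR NOT x2
u6 = NOT u4 = NOT (x3 OR NOT x2)

NOT (x3 OR NOT x2)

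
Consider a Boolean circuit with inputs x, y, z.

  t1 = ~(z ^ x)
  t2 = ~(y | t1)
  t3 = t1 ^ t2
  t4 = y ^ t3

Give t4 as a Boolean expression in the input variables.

y ^ ((~(z ^ x)) ^ (~(y | (~(z ^ x)))))

t1 = ~(z ^ x)
t2 = ~(y | t1) = ~(y | (~(z ^ x)))
t3 = t1 ^ t2 = (~(z ^ x)) ^ (~(y | (~(z ^ x))))
t4 = y ^ t3 = y ^ ((~(z ^ x)) ^ (~(y | (~(z ^ x)))))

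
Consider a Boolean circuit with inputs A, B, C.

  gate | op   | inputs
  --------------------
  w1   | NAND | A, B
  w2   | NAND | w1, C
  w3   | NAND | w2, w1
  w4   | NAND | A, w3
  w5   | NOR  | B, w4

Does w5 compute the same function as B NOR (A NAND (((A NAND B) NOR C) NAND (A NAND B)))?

No

w1 = A NAND B
w2 = w1 NAND C = (A NAND B) NAND C
w3 = w2 NAND w1 = ((A NAND B) NAND C) NAND (A NAND B)
w4 = A NAND w3 = A NAND (((A NAND B) NAND C) NAND (A NAND B))
w5 = B NOR w4 = B NOR (A NAND (((A NAND B) NAND C) NAND (A NAND B)))
At A=1, B=0, C=0: circuit gives 0, formula gives 1.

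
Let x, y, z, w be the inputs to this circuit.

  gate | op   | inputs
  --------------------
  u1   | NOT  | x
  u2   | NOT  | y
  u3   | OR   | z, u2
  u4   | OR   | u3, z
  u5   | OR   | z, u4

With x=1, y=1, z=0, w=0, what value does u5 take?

u2 = NOT 1 = 0
u3 = 0 OR 0 = 0
u4 = 0 OR 0 = 0
u5 = 0 OR 0 = 0

0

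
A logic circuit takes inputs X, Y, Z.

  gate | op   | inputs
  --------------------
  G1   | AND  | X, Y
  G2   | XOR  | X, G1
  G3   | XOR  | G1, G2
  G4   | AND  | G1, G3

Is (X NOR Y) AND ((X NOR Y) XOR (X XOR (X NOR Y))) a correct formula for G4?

G1 = X AND Y
G2 = X XOR G1 = X XOR (X AND Y)
G3 = G1 XOR G2 = (X AND Y) XOR (X XOR (X AND Y))
G4 = G1 AND G3 = (X AND Y) AND ((X AND Y) XOR (X XOR (X AND Y)))
At X=1, Y=1, Z=0: circuit gives 1, formula gives 0.

No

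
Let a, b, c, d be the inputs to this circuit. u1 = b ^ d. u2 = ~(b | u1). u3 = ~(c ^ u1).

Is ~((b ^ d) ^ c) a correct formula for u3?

Yes

u1 = b ^ d
u3 = ~(c ^ u1) = ~(c ^ (b ^ d))
At a=0, b=0, c=0, d=1: circuit gives 0, formula gives 0.
At a=0, b=0, c=0, d=0: circuit gives 1, formula gives 1.
Agrees on all 16 inputs.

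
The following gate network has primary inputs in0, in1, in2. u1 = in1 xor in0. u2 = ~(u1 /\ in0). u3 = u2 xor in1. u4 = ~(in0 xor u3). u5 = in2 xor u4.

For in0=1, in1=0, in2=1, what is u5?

1

u1 = 0 xor 1 = 1
u2 = ~(1 /\ 1) = 0
u3 = 0 xor 0 = 0
u4 = ~(1 xor 0) = 0
u5 = 1 xor 0 = 1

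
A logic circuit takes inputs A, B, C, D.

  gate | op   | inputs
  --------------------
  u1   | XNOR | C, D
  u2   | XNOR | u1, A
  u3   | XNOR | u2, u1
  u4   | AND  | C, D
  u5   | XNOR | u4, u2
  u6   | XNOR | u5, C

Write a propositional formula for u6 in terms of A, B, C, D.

u1 = C XNOR D
u2 = u1 XNOR A = (C XNOR D) XNOR A
u4 = C AND D
u5 = u4 XNOR u2 = (C AND D) XNOR ((C XNOR D) XNOR A)
u6 = u5 XNOR C = ((C AND D) XNOR ((C XNOR D) XNOR A)) XNOR C

((C AND D) XNOR ((C XNOR D) XNOR A)) XNOR C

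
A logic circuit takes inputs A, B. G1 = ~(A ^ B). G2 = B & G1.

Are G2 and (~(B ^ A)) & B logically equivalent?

Yes

G1 = ~(A ^ B)
G2 = B & G1 = B & (~(A ^ B))
At A=0, B=0: circuit gives 0, formula gives 0.
At A=1, B=1: circuit gives 1, formula gives 1.
Agrees on all 4 inputs.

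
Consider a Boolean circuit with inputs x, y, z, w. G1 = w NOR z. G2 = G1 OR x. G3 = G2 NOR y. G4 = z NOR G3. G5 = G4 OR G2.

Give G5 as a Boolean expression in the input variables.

G1 = w NOR z
G2 = G1 OR x = (w NOR z) OR x
G3 = G2 NOR y = ((w NOR z) OR x) NOR y
G4 = z NOR G3 = z NOR (((w NOR z) OR x) NOR y)
G5 = G4 OR G2 = (z NOR (((w NOR z) OR x) NOR y)) OR ((w NOR z) OR x)

(z NOR (((w NOR z) OR x) NOR y)) OR ((w NOR z) OR x)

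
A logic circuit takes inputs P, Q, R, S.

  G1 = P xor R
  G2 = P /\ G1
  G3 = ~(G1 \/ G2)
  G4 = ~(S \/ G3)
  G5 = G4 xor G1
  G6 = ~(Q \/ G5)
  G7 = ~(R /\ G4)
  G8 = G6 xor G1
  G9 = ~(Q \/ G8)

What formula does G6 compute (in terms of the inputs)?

~(Q \/ ((~(S \/ (~((P xor R) \/ (P /\ (P xor R)))))) xor (P xor R)))

G1 = P xor R
G2 = P /\ G1 = P /\ (P xor R)
G3 = ~(G1 \/ G2) = ~((P xor R) \/ (P /\ (P xor R)))
G4 = ~(S \/ G3) = ~(S \/ (~((P xor R) \/ (P /\ (P xor R)))))
G5 = G4 xor G1 = (~(S \/ (~((P xor R) \/ (P /\ (P xor R)))))) xor (P xor R)
G6 = ~(Q \/ G5) = ~(Q \/ ((~(S \/ (~((P xor R) \/ (P /\ (P xor R)))))) xor (P xor R)))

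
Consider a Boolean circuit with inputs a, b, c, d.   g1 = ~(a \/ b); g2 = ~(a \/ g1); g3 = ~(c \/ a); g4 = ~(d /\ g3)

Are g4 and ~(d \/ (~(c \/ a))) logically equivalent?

g3 = ~(c \/ a)
g4 = ~(d /\ g3) = ~(d /\ (~(c \/ a)))
At a=0, b=0, c=0, d=0: circuit gives 1, formula gives 0.

No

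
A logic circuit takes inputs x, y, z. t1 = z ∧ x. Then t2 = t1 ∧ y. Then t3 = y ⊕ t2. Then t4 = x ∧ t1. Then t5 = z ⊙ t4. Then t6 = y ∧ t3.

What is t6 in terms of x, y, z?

t1 = z ∧ x
t2 = t1 ∧ y = (z ∧ x) ∧ y
t3 = y ⊕ t2 = y ⊕ ((z ∧ x) ∧ y)
t6 = y ∧ t3 = y ∧ (y ⊕ ((z ∧ x) ∧ y))

y ∧ (y ⊕ ((z ∧ x) ∧ y))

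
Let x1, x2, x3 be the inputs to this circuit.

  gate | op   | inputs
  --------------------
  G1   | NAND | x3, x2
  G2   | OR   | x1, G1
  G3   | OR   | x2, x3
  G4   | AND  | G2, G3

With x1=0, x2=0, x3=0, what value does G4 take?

G1 = 0 NAND 0 = 1
G2 = 0 OR 1 = 1
G3 = 0 OR 0 = 0
G4 = 1 AND 0 = 0

0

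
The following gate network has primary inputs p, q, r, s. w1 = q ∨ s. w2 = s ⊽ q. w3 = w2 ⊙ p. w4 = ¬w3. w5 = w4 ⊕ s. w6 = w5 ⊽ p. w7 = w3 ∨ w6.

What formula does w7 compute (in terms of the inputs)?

w2 = s ⊽ q
w3 = w2 ⊙ p = (s ⊽ q) ⊙ p
w4 = ¬w3 = ¬((s ⊽ q) ⊙ p)
w5 = w4 ⊕ s = ¬((s ⊽ q) ⊙ p) ⊕ s
w6 = w5 ⊽ p = (¬((s ⊽ q) ⊙ p) ⊕ s) ⊽ p
w7 = w3 ∨ w6 = ((s ⊽ q) ⊙ p) ∨ ((¬((s ⊽ q) ⊙ p) ⊕ s) ⊽ p)

((s ⊽ q) ⊙ p) ∨ ((¬((s ⊽ q) ⊙ p) ⊕ s) ⊽ p)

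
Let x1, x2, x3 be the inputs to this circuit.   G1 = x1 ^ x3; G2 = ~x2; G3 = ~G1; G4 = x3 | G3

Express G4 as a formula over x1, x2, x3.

x3 | ~(x1 ^ x3)

G1 = x1 ^ x3
G3 = ~G1 = ~(x1 ^ x3)
G4 = x3 | G3 = x3 | ~(x1 ^ x3)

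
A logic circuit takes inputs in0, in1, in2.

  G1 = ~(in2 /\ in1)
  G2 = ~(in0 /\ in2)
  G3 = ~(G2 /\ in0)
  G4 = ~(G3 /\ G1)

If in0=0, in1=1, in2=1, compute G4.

G1 = ~(1 /\ 1) = 0
G2 = ~(0 /\ 1) = 1
G3 = ~(1 /\ 0) = 1
G4 = ~(1 /\ 0) = 1

1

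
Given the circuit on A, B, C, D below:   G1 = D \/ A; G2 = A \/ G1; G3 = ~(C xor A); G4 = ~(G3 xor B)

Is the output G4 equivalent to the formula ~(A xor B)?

G3 = ~(C xor A)
G4 = ~(G3 xor B) = ~((~(C xor A)) xor B)
At A=0, B=0, C=0, D=0: circuit gives 0, formula gives 1.

No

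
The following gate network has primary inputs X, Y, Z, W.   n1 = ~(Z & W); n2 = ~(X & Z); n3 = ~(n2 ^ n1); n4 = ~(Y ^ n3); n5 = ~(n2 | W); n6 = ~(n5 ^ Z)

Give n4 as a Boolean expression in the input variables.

n1 = ~(Z & W)
n2 = ~(X & Z)
n3 = ~(n2 ^ n1) = ~((~(X & Z)) ^ (~(Z & W)))
n4 = ~(Y ^ n3) = ~(Y ^ (~((~(X & Z)) ^ (~(Z & W)))))

~(Y ^ (~((~(X & Z)) ^ (~(Z & W)))))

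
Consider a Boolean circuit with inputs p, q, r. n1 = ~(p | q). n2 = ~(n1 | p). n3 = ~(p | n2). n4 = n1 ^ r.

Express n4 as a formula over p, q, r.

(~(p | q)) ^ r

n1 = ~(p | q)
n4 = n1 ^ r = (~(p | q)) ^ r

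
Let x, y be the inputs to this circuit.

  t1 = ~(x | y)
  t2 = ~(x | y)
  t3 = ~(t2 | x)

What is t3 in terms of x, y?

t2 = ~(x | y)
t3 = ~(t2 | x) = ~((~(x | y)) | x)

~((~(x | y)) | x)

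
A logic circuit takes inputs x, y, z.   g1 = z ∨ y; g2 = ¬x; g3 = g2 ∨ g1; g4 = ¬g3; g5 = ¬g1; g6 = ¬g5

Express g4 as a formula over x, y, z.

¬(¬x ∨ (z ∨ y))

g1 = z ∨ y
g2 = ¬x
g3 = g2 ∨ g1 = ¬x ∨ (z ∨ y)
g4 = ¬g3 = ¬(¬x ∨ (z ∨ y))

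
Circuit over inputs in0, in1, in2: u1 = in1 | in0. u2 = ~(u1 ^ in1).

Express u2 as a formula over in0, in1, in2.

u1 = in1 | in0
u2 = ~(u1 ^ in1) = ~((in1 | in0) ^ in1)

~((in1 | in0) ^ in1)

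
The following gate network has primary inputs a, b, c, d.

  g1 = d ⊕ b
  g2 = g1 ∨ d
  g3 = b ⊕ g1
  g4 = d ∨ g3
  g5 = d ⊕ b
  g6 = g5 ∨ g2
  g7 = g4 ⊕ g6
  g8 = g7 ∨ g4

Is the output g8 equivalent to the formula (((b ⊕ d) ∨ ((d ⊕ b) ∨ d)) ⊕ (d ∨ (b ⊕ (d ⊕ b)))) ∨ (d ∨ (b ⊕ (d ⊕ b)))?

Yes

g1 = d ⊕ b
g2 = g1 ∨ d = (d ⊕ b) ∨ d
g3 = b ⊕ g1 = b ⊕ (d ⊕ b)
g4 = d ∨ g3 = d ∨ (b ⊕ (d ⊕ b))
g5 = d ⊕ b
g6 = g5 ∨ g2 = (d ⊕ b) ∨ ((d ⊕ b) ∨ d)
g7 = g4 ⊕ g6 = (d ∨ (b ⊕ (d ⊕ b))) ⊕ ((d ⊕ b) ∨ ((d ⊕ b) ∨ d))
g8 = g7 ∨ g4 = ((d ∨ (b ⊕ (d ⊕ b))) ⊕ ((d ⊕ b) ∨ ((d ⊕ b) ∨ d))) ∨ (d ∨ (b ⊕ (d ⊕ b)))
At a=0, b=0, c=0, d=0: circuit gives 0, formula gives 0.
At a=0, b=0, c=0, d=1: circuit gives 1, formula gives 1.
Agrees on all 16 inputs.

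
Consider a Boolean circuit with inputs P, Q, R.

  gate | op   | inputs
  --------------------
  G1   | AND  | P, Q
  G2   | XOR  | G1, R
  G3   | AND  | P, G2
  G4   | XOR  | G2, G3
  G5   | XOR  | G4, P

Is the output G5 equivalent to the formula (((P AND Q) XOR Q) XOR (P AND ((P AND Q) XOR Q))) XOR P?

No

G1 = P AND Q
G2 = G1 XOR R = (P AND Q) XOR R
G3 = P AND G2 = P AND ((P AND Q) XOR R)
G4 = G2 XOR G3 = ((P AND Q) XOR R) XOR (P AND ((P AND Q) XOR R))
G5 = G4 XOR P = (((P AND Q) XOR R) XOR (P AND ((P AND Q) XOR R))) XOR P
At P=0, Q=0, R=1: circuit gives 1, formula gives 0.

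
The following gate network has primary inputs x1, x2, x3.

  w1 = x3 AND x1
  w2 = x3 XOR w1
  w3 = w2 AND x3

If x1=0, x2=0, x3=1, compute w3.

1

w1 = 1 AND 0 = 0
w2 = 1 XOR 0 = 1
w3 = 1 AND 1 = 1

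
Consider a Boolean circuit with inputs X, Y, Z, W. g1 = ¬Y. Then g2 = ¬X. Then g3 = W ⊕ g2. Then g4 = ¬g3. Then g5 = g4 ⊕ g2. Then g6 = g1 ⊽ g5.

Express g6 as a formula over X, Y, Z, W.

¬Y ⊽ (¬(W ⊕ ¬X) ⊕ ¬X)

g1 = ¬Y
g2 = ¬X
g3 = W ⊕ g2 = W ⊕ ¬X
g4 = ¬g3 = ¬(W ⊕ ¬X)
g5 = g4 ⊕ g2 = ¬(W ⊕ ¬X) ⊕ ¬X
g6 = g1 ⊽ g5 = ¬Y ⊽ (¬(W ⊕ ¬X) ⊕ ¬X)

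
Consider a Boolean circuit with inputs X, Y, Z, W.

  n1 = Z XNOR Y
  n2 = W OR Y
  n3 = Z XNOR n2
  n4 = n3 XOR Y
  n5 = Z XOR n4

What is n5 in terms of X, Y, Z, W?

Z XOR ((Z XNOR (W OR Y)) XOR Y)

n2 = W OR Y
n3 = Z XNOR n2 = Z XNOR (W OR Y)
n4 = n3 XOR Y = (Z XNOR (W OR Y)) XOR Y
n5 = Z XOR n4 = Z XOR ((Z XNOR (W OR Y)) XOR Y)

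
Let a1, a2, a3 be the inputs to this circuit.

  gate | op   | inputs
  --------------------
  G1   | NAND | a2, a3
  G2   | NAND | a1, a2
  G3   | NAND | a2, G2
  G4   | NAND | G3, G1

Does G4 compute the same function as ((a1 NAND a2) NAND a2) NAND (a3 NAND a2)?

G1 = a2 NAND a3
G2 = a1 NAND a2
G3 = a2 NAND G2 = a2 NAND (a1 NAND a2)
G4 = G3 NAND G1 = (a2 NAND (a1 NAND a2)) NAND (a2 NAND a3)
At a1=0, a2=0, a3=0: circuit gives 0, formula gives 0.
At a1=0, a2=1, a3=0: circuit gives 1, formula gives 1.
Agrees on all 8 inputs.

Yes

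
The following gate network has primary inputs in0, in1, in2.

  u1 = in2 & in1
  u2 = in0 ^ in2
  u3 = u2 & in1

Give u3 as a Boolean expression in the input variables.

(in0 ^ in2) & in1

u2 = in0 ^ in2
u3 = u2 & in1 = (in0 ^ in2) & in1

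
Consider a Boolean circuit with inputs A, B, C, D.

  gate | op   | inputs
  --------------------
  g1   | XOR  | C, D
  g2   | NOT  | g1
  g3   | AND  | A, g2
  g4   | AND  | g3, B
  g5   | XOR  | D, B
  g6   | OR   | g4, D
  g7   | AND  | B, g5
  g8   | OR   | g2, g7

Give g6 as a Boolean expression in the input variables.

((A AND NOT (C XOR D)) AND B) OR D

g1 = C XOR D
g2 = NOT g1 = NOT (C XOR D)
g3 = A AND g2 = A AND NOT (C XOR D)
g4 = g3 AND B = (A AND NOT (C XOR D)) AND B
g6 = g4 OR D = ((A AND NOT (C XOR D)) AND B) OR D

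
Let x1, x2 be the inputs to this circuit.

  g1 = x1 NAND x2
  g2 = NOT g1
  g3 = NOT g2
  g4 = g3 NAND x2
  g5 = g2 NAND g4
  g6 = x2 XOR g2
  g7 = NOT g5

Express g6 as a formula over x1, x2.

x2 XOR NOT (x1 NAND x2)

g1 = x1 NAND x2
g2 = NOT g1 = NOT (x1 NAND x2)
g6 = x2 XOR g2 = x2 XOR NOT (x1 NAND x2)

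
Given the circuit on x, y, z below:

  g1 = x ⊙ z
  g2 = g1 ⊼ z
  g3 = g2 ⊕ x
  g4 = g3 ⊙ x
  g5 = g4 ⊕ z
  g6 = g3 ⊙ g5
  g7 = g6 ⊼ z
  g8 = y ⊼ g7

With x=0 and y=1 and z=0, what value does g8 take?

0

g1 = 0 ⊙ 0 = 1
g2 = 1 ⊼ 0 = 1
g3 = 1 ⊕ 0 = 1
g4 = 1 ⊙ 0 = 0
g5 = 0 ⊕ 0 = 0
g6 = 1 ⊙ 0 = 0
g7 = 0 ⊼ 0 = 1
g8 = 1 ⊼ 1 = 0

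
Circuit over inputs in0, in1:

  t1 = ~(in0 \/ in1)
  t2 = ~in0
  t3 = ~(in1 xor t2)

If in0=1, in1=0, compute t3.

t2 = ~1 = 0
t3 = ~(0 xor 0) = 1

1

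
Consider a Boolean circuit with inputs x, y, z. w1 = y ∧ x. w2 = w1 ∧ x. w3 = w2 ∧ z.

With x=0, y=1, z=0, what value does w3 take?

w1 = 1 ∧ 0 = 0
w2 = 0 ∧ 0 = 0
w3 = 0 ∧ 0 = 0

0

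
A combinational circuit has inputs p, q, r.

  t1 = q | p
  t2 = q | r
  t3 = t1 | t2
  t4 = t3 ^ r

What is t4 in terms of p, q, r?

t1 = q | p
t2 = q | r
t3 = t1 | t2 = (q | p) | (q | r)
t4 = t3 ^ r = ((q | p) | (q | r)) ^ r

((q | p) | (q | r)) ^ r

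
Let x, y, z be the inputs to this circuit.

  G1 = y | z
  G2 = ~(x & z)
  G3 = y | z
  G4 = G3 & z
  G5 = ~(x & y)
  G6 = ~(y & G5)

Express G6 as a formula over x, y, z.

~(y & (~(x & y)))

G5 = ~(x & y)
G6 = ~(y & G5) = ~(y & (~(x & y)))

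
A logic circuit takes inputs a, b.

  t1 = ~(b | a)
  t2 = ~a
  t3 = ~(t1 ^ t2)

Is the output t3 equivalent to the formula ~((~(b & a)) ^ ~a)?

No

t1 = ~(b | a)
t2 = ~a
t3 = ~(t1 ^ t2) = ~((~(b | a)) ^ ~a)
At a=0, b=1: circuit gives 0, formula gives 1.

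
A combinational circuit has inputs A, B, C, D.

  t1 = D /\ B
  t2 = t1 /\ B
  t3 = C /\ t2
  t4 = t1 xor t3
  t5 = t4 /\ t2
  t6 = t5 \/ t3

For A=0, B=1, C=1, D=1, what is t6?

t1 = 1 /\ 1 = 1
t2 = 1 /\ 1 = 1
t3 = 1 /\ 1 = 1
t4 = 1 xor 1 = 0
t5 = 0 /\ 1 = 0
t6 = 0 \/ 1 = 1

1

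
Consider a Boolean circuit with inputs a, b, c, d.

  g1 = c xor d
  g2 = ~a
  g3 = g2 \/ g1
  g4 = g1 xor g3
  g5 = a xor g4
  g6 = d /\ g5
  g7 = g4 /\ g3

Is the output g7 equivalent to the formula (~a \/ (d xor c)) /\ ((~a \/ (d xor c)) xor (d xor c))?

Yes

g1 = c xor d
g2 = ~a
g3 = g2 \/ g1 = ~a \/ (c xor d)
g4 = g1 xor g3 = (c xor d) xor (~a \/ (c xor d))
g7 = g4 /\ g3 = ((c xor d) xor (~a \/ (c xor d))) /\ (~a \/ (c xor d))
At a=0, b=0, c=0, d=1: circuit gives 0, formula gives 0.
At a=0, b=0, c=0, d=0: circuit gives 1, formula gives 1.
Agrees on all 16 inputs.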